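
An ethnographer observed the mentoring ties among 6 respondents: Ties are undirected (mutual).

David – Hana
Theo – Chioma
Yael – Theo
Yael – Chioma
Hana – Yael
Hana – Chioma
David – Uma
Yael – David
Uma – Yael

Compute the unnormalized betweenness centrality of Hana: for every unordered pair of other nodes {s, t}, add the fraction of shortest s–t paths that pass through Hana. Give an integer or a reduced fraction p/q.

1/2

Pairs whose geodesics pass through Hana — David–Chioma: 1/2.
All other pairs contribute 0.
Summing the contributions gives betweenness(Hana) = 1/2.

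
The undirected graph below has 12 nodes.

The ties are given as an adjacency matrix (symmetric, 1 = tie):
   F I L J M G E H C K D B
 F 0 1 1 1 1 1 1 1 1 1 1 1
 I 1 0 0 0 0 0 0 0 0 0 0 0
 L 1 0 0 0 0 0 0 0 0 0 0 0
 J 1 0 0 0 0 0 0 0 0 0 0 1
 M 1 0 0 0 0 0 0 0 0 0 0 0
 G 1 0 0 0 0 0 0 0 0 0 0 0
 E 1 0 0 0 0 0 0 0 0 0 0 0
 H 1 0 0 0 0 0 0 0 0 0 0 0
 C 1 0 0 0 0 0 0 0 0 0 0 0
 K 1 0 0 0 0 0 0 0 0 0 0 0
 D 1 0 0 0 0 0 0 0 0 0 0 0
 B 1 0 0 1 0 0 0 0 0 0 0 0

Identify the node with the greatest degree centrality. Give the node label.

Degrees — B:2, C:1, D:1, E:1, F:11, G:1, H:1, I:1, J:2, K:1, L:1, M:1.
The maximum is 11, attained only by F.

F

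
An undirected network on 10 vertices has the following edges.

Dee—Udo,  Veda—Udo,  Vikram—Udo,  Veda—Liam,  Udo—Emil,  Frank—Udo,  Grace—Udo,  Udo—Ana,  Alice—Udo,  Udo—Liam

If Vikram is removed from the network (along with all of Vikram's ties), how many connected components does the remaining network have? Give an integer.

1

Vikram's neighbors (Udo) remain reachable from one another through other ties, so the rest of the network stays in one piece.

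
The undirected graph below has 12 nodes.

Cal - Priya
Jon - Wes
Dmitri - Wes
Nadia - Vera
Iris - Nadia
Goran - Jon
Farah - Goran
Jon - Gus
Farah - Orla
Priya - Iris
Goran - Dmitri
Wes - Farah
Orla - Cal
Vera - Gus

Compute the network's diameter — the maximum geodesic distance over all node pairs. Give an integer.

Eccentricity of each node (its greatest distance to any other): Cal:5, Dmitri:6, Farah:5, Goran:5, Gus:5, Iris:6, Jon:5, Nadia:5, Orla:5, Priya:5, Vera:5, Wes:5.
The maximum eccentricity is 6, realized for instance by the pair Iris–Dmitri via Iris – Nadia – Vera – Gus – Jon – Wes – Dmitri. So the diameter is 6.

6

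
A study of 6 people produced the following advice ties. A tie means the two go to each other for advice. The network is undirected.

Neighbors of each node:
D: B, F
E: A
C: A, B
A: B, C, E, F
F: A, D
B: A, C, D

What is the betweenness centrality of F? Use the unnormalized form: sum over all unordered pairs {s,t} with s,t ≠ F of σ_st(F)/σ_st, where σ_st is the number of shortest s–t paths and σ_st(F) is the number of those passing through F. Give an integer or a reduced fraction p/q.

1

Pairs whose geodesics pass through F — E–D: 1/2; D–A: 1/2.
All other pairs contribute 0.
Summing the contributions gives betweenness(F) = 1.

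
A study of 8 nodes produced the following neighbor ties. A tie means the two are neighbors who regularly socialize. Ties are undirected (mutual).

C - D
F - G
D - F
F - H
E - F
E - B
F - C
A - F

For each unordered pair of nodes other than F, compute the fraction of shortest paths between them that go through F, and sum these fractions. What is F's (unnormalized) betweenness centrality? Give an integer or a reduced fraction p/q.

19

Pairs whose geodesics pass through F — A–G: 1; A–E: 1; A–D: 1; A–B: 1; A–H: 1; A–C: 1; G–E: 1; G–D: 1; G–B: 1; G–H: 1; G–C: 1; E–D: 1; E–H: 1; E–C: 1 … (+5 more pairs).
All other pairs contribute 0.
Summing the contributions gives betweenness(F) = 19.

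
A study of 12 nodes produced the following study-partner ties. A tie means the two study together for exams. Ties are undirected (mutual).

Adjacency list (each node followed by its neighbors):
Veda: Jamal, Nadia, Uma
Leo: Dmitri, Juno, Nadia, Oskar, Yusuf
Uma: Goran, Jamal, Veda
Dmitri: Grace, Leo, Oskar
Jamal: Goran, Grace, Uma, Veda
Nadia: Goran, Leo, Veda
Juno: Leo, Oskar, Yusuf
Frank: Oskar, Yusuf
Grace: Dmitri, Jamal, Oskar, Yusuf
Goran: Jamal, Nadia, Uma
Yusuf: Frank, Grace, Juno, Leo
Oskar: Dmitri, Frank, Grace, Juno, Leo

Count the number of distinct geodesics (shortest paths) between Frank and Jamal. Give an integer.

The shortest distance is 3. The length-3 paths are: Frank–Yusuf–Grace–Jamal; Frank–Oskar–Grace–Jamal.
That gives 2 distinct shortest paths.

2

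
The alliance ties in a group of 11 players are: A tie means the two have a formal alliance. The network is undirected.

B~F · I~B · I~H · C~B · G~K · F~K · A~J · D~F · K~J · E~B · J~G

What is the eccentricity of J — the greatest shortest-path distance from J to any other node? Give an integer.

5

Distances from J: A:1, B:3, C:4, D:3, E:4, F:2, G:1, H:5, I:4, K:1.
The largest is 5 (to H), so the eccentricity of J is 5.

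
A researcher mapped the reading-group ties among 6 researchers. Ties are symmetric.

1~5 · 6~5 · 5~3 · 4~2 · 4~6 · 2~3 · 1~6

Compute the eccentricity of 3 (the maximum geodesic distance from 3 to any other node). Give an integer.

Distances from 3: 1:2, 2:1, 4:2, 5:1, 6:2.
The largest is 2 (to 6, 1, and 4), so the eccentricity of 3 is 2.

2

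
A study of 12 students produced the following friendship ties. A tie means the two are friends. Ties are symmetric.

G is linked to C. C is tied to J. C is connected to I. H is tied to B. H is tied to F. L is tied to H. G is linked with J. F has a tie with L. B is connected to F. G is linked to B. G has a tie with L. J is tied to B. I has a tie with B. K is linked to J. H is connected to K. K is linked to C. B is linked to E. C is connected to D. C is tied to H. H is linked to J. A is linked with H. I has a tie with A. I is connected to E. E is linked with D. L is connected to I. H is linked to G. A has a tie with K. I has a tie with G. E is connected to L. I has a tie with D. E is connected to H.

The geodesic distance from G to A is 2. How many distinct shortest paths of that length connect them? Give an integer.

The shortest distance is 2. The length-2 paths are: G–H–A; G–I–A.
That gives 2 distinct shortest paths.

2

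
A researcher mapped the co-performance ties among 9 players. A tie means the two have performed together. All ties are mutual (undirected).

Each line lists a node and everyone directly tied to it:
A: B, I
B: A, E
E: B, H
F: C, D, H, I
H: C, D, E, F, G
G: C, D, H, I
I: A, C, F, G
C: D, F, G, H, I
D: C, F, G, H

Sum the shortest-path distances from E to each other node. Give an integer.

15

Distances from E: A:2, B:1, C:2, D:2, F:2, G:2, H:1, I:3.
Sum = 2 + 1 + 2 + 2 + 2 + 2 + 1 + 3 = 15.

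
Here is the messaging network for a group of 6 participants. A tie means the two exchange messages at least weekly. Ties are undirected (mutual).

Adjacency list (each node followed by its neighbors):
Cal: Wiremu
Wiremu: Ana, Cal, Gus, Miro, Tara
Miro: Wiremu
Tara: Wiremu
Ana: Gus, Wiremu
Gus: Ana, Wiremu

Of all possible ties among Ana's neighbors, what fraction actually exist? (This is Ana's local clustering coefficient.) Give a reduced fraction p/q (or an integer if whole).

Ana's neighbors: Gus and Wiremu (k = 2).
Possible neighbor pairs: C(2,2) = 1. Edges among them: Gus–Wiremu → e = 1.
Clustering(Ana) = 1/1.

1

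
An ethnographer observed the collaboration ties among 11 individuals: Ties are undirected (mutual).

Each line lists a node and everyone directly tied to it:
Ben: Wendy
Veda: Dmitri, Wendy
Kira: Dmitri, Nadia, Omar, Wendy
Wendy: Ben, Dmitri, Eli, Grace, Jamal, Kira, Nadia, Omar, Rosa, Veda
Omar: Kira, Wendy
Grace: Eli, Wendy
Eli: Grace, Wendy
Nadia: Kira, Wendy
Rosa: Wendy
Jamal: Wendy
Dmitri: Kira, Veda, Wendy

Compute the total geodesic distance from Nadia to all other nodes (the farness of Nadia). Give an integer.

18

Distances from Nadia: Ben:2, Dmitri:2, Eli:2, Grace:2, Jamal:2, Kira:1, Omar:2, Rosa:2, Veda:2, Wendy:1.
Sum = 2 + 2 + 2 + 2 + 2 + 1 + 2 + 2 + 2 + 1 = 18.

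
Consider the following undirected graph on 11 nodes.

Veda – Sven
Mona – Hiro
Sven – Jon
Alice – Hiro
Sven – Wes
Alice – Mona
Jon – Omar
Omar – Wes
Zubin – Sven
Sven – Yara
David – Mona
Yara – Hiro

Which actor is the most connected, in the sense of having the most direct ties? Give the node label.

Sven

Degrees — Alice:2, David:1, Hiro:3, Jon:2, Mona:3, Omar:2, Sven:5, Veda:1, Wes:2, Yara:2, Zubin:1.
The maximum is 5, attained only by Sven.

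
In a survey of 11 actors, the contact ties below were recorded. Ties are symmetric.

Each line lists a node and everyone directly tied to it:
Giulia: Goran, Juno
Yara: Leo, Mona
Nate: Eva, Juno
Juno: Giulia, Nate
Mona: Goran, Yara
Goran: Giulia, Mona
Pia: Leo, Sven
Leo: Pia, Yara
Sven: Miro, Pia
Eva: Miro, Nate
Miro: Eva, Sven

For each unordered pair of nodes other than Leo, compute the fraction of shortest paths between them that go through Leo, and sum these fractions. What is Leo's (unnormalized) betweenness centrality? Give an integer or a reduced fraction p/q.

Pairs whose geodesics pass through Leo — Giulia–Pia: 1; Eva–Yara: 1; Miro–Yara: 1; Miro–Mona: 1; Sven–Yara: 1; Sven–Mona: 1; Sven–Goran: 1; Pia–Yara: 1; Pia–Mona: 1; Pia–Goran: 1.
All other pairs contribute 0.
Summing the contributions gives betweenness(Leo) = 10.

10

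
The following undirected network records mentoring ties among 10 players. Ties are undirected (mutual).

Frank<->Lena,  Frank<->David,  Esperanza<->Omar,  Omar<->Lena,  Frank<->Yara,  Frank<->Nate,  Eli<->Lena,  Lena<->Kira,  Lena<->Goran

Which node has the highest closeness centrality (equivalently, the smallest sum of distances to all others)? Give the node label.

Farness (sum of distances to all others) for each node — David:23, Eli:21, Esperanza:27, Frank:15, Goran:21, Kira:21, Lena:13, Nate:23, Omar:19, Yara:23.
The smallest farness is 13, for Lena, so Lena has the highest closeness.

Lena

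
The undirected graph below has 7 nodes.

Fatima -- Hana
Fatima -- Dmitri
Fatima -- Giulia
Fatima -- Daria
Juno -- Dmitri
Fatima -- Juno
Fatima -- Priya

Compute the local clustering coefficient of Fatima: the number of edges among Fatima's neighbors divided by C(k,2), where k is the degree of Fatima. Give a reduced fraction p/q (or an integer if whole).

1/15

Fatima's neighbors: Daria, Dmitri, Giulia, Hana, Juno, and Priya (k = 6).
Possible neighbor pairs: C(6,2) = 15. Edges among them: Dmitri–Juno → e = 1.
Clustering(Fatima) = 1/15.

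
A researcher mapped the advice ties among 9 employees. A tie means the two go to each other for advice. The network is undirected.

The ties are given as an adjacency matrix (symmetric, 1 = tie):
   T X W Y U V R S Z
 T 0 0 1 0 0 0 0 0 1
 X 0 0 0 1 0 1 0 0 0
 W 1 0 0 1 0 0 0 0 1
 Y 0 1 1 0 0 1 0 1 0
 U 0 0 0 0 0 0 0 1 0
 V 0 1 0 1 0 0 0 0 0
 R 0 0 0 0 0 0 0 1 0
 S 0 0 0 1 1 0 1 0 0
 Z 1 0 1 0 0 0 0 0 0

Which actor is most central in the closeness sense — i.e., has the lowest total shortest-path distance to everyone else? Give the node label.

Farness (sum of distances to all others) for each node — R:22, S:15, T:21, U:22, V:18, W:15, X:18, Y:12, Z:21.
The smallest farness is 12, for Y, so Y has the highest closeness.

Y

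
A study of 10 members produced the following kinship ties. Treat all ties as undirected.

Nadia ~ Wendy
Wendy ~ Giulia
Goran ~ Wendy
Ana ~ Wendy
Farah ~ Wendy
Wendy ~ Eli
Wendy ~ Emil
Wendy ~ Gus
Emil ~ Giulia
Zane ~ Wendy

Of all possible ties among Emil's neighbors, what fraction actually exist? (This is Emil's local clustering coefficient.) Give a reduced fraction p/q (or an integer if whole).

1

Emil's neighbors: Giulia and Wendy (k = 2).
Possible neighbor pairs: C(2,2) = 1. Edges among them: Giulia–Wendy → e = 1.
Clustering(Emil) = 1/1.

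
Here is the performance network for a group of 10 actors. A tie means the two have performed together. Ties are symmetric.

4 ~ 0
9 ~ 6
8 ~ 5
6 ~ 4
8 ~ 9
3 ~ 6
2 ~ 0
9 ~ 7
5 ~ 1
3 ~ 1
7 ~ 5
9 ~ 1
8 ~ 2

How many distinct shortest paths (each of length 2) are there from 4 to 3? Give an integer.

1

The shortest distance is 2, and the only length-2 path is 4–6–3. So there is exactly 1 shortest path.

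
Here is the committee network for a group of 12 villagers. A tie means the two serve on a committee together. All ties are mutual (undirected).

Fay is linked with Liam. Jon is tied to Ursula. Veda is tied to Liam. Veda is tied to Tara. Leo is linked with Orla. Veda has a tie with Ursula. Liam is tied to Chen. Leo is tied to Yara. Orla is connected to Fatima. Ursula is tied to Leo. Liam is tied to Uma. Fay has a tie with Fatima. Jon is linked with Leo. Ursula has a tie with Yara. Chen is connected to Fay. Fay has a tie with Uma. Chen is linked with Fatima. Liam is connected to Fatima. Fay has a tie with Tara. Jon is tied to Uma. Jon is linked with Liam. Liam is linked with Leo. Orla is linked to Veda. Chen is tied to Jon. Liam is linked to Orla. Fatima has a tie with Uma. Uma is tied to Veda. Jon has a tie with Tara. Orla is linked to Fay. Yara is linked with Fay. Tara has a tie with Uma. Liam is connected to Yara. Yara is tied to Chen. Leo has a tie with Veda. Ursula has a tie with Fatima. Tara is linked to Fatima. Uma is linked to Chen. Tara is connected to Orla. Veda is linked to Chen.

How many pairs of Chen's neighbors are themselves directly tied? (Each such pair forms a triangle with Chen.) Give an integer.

Chen's neighbors: Fatima, Fay, Jon, Liam, Uma, Veda, and Yara.
Neighbor pairs that are themselves tied: Chen–Fatima–Fay; Chen–Fatima–Liam; Chen–Fatima–Uma; Chen–Fay–Liam; Chen–Fay–Uma; Chen–Fay–Yara; Chen–Jon–Liam; Chen–Jon–Uma; Chen–Liam–Uma; Chen–Liam–Veda; Chen–Liam–Yara; Chen–Uma–Veda. Each forms one triangle with Chen, for 12 in total.

12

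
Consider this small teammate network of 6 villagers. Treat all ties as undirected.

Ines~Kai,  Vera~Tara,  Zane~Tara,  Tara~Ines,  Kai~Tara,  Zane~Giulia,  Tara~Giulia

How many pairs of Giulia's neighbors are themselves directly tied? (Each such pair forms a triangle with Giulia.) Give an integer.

1

Giulia's neighbors: Tara and Zane.
Neighbor pairs that are themselves tied: Giulia–Tara–Zane. Each forms one triangle with Giulia, for 1 in total.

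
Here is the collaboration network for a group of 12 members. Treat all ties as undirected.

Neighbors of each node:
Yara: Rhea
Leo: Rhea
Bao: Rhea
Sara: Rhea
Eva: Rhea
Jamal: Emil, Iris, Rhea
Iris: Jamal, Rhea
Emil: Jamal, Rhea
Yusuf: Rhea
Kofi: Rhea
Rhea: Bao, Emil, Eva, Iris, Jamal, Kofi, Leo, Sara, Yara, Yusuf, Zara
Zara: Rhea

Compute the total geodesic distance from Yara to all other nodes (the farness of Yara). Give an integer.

21

Distances from Yara: Bao:2, Emil:2, Eva:2, Iris:2, Jamal:2, Kofi:2, Leo:2, Rhea:1, Sara:2, Yusuf:2, Zara:2.
Sum = 2 + 2 + 2 + 2 + 2 + 2 + 2 + 1 + 2 + 2 + 2 = 21.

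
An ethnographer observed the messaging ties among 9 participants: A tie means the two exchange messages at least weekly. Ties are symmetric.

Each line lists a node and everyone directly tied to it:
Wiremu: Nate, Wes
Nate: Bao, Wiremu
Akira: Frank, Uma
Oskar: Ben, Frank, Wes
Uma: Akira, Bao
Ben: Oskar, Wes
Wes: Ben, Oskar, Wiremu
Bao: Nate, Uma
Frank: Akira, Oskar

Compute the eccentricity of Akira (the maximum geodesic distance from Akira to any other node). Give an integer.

4

Distances from Akira: Bao:2, Ben:3, Frank:1, Nate:3, Oskar:2, Uma:1, Wes:3, Wiremu:4.
The largest is 4 (to Wiremu), so the eccentricity of Akira is 4.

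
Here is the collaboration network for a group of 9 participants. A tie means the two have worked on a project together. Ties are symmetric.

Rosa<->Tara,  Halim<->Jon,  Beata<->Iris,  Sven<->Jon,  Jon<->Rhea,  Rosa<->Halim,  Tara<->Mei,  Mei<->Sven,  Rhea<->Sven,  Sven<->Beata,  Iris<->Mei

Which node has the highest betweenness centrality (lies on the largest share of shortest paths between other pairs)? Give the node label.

Unnormalized betweenness of each node: Beata:11/6, Halim:10/3, Iris:4/3, Jon:6, Mei:53/6, Rhea:0, Rosa:7/3, Sven:34/3, Tara:4.
Sven has the largest value, 34/3, making it the main broker — the node through which the most shortest paths run.

Sven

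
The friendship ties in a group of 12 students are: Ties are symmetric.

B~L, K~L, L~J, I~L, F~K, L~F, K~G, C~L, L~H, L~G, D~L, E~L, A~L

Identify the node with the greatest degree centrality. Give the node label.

L

Degrees — A:1, B:1, C:1, D:1, E:1, F:2, G:2, H:1, I:1, J:1, K:3, L:11.
The maximum is 11, attained only by L.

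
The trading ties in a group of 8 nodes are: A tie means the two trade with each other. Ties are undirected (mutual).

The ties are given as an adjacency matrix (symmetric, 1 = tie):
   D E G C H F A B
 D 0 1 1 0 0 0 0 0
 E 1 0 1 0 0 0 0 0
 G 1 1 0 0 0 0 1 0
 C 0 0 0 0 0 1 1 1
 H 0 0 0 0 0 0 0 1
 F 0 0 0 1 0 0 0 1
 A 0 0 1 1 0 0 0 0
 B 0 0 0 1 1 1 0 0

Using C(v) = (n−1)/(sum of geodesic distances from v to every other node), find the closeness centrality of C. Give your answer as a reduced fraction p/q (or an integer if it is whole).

Distances from C: A:1, B:1, D:3, E:3, F:1, G:2, H:2. Sum = 13.
n = 8, so closeness = 7/13.

7/13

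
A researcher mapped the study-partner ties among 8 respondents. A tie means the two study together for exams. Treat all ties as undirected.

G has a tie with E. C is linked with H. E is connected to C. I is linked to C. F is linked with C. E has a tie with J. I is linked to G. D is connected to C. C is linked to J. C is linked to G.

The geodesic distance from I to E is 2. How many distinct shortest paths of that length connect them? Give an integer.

The shortest distance is 2. The length-2 paths are: I–C–E; I–G–E.
That gives 2 distinct shortest paths.

2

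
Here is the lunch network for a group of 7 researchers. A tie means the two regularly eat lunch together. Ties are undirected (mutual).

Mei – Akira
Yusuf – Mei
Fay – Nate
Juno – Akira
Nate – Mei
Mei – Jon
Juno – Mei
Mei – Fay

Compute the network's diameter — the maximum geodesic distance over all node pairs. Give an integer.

2

Eccentricity of each node (its greatest distance to any other): Akira:2, Fay:2, Jon:2, Juno:2, Mei:1, Nate:2, Yusuf:2.
The maximum eccentricity is 2, realized for instance by the pair Yusuf–Jon via Yusuf – Mei – Jon. So the diameter is 2.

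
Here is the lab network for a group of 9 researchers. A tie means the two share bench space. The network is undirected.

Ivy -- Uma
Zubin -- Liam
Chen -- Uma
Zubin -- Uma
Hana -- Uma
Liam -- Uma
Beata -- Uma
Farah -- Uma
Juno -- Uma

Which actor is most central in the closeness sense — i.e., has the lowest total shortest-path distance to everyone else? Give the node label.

Farness (sum of distances to all others) for each node — Beata:15, Chen:15, Farah:15, Hana:15, Ivy:15, Juno:15, Liam:14, Uma:8, Zubin:14.
The smallest farness is 8, for Uma, so Uma has the highest closeness.

Uma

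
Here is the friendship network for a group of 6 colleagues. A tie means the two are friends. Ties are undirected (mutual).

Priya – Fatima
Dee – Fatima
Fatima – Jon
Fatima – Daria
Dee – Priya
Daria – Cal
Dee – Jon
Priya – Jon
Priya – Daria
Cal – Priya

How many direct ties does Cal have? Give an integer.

Cal is directly tied to Daria and Priya. That is 2 neighbors, so the degree of Cal is 2.

2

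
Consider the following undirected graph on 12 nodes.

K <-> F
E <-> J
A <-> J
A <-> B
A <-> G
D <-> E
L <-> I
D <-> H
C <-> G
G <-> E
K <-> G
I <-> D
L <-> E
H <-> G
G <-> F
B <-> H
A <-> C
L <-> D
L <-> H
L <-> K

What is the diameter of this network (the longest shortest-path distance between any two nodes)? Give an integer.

4

Eccentricity of each node (its greatest distance to any other): A:4, B:3, C:4, D:3, E:3, F:3, G:3, H:3, I:4, J:3, K:3, L:3.
The maximum eccentricity is 4, realized for instance by the pair A–I via A – J – E – D – I. So the diameter is 4.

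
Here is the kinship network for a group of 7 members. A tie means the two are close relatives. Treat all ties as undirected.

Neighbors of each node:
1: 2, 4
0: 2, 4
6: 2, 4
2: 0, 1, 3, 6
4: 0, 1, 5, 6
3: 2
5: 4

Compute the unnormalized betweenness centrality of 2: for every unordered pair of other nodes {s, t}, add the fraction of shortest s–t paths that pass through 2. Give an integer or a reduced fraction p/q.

Pairs whose geodesics pass through 2 — 6–0: 1/2; 6–3: 1; 6–1: 1/2; 4–3: 3/3; 0–3: 1; 0–1: 1/2; 3–1: 1; 3–5: 3/3.
All other pairs contribute 0.
Summing the contributions gives betweenness(2) = 13/2.

13/2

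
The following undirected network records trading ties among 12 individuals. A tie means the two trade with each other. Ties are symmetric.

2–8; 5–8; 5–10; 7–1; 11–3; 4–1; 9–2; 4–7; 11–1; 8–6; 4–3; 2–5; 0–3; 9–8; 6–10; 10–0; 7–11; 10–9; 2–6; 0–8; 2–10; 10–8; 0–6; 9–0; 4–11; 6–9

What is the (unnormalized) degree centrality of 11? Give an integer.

4

11 is directly tied to 1, 3, 4, and 7. That is 4 neighbors, so the degree of 11 is 4.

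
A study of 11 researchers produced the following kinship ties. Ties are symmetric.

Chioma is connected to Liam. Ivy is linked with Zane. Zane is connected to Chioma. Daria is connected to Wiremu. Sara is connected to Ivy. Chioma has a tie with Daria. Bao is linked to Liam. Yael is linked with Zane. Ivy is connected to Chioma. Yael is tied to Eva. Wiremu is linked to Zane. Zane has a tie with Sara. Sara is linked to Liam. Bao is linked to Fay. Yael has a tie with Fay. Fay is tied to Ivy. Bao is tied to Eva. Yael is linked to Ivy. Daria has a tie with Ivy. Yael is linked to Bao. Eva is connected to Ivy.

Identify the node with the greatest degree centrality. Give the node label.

Degrees — Bao:4, Chioma:4, Daria:3, Eva:3, Fay:3, Ivy:7, Liam:3, Sara:3, Wiremu:2, Yael:5, Zane:5.
The maximum is 7, attained only by Ivy.

Ivy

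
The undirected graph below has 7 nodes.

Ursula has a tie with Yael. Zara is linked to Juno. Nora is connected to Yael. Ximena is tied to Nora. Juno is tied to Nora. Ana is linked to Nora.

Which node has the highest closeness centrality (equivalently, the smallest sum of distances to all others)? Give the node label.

Farness (sum of distances to all others) for each node — Ana:13, Juno:11, Nora:8, Ursula:16, Ximena:13, Yael:11, Zara:16.
The smallest farness is 8, for Nora, so Nora has the highest closeness.

Nora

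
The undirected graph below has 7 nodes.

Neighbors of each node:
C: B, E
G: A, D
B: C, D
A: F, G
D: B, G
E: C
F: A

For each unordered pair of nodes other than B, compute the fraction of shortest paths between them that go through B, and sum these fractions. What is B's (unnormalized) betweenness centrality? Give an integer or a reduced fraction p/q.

8

Pairs whose geodesics pass through B — C–D: 1; C–G: 1; C–F: 1; C–A: 1; E–D: 1; E–G: 1; E–F: 1; E–A: 1.
All other pairs contribute 0.
Summing the contributions gives betweenness(B) = 8.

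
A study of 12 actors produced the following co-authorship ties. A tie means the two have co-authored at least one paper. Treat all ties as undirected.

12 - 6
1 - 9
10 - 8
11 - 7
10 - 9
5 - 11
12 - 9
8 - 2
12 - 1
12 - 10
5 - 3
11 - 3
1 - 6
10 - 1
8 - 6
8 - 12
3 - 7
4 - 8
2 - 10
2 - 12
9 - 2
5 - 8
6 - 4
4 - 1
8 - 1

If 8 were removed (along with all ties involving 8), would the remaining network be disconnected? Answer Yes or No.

Yes

Removing 8 leaves {1, 2, 4, 6, 9, 10, and 12} with no path to {3, 5, 7, and 11}, so the network splits into 2 components. 8 is a cut vertex.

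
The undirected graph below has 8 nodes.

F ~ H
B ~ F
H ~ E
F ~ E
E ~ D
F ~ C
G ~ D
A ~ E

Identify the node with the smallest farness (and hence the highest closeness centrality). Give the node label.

E

Farness (sum of distances to all others) for each node — A:16, B:17, C:17, D:14, E:10, F:11, G:20, H:13.
The smallest farness is 10, for E, so E has the highest closeness.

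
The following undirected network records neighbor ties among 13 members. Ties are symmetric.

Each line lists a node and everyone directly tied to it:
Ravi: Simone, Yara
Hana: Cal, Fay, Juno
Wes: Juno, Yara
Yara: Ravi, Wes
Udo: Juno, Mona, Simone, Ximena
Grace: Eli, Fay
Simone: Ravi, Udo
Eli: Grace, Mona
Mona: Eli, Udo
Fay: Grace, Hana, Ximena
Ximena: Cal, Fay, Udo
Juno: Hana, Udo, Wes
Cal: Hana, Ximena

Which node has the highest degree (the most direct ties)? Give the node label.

Udo

Degrees — Cal:2, Eli:2, Fay:3, Grace:2, Hana:3, Juno:3, Mona:2, Ravi:2, Simone:2, Udo:4, Wes:2, Ximena:3, Yara:2.
The maximum is 4, attained only by Udo.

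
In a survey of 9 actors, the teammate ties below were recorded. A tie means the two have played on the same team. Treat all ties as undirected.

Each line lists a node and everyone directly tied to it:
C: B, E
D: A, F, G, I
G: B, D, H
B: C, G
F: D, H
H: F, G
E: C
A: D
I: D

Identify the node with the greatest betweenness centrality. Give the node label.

G

Unnormalized betweenness of each node: A:0, B:12, C:7, D:15, E:0, F:3/2, G:33/2, H:2, I:0.
G has the largest value, 33/2, making it the main broker — the node through which the most shortest paths run.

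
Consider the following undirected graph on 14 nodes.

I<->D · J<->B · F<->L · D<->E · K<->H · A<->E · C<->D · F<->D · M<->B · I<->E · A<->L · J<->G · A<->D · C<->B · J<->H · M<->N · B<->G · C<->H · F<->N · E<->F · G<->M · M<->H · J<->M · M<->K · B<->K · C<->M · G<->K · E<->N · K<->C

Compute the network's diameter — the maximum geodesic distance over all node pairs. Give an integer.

4

Eccentricity of each node (its greatest distance to any other): A:4, B:4, C:3, D:3, E:3, F:3, G:4, H:4, I:4, J:4, K:4, L:4, M:3, N:2.
The maximum eccentricity is 4, realized for instance by the pair B–L via B – M – N – F – L. So the diameter is 4.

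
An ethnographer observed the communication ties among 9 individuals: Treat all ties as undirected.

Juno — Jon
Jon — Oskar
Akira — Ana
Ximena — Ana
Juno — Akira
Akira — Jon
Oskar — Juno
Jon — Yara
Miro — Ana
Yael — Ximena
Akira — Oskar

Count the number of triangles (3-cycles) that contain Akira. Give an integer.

3

Akira's neighbors: Ana, Jon, Juno, and Oskar.
Neighbor pairs that are themselves tied: Akira–Jon–Juno; Akira–Jon–Oskar; Akira–Juno–Oskar. Each forms one triangle with Akira, for 3 in total.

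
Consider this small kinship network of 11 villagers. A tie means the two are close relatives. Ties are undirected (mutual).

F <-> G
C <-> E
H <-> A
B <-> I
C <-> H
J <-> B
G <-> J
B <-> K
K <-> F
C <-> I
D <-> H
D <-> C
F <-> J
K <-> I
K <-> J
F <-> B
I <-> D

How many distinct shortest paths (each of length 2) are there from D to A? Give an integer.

1

The shortest distance is 2, and the only length-2 path is D–H–A. So there is exactly 1 shortest path.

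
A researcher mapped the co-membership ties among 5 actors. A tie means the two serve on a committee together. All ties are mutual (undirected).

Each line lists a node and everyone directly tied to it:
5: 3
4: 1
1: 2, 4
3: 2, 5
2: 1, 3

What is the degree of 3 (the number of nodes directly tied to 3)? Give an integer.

2

3 is directly tied to 2 and 5. That is 2 neighbors, so the degree of 3 is 2.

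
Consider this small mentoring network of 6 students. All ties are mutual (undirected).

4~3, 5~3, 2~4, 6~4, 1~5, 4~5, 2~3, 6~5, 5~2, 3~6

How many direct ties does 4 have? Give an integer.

4

4 is directly tied to 2, 3, 5, and 6. That is 4 neighbors, so the degree of 4 is 4.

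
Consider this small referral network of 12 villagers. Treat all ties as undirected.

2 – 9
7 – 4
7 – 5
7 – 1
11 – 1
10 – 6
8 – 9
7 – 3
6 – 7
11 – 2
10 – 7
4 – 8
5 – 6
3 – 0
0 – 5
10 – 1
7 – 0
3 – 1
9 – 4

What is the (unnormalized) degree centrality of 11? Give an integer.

2

11 is directly tied to 1 and 2. That is 2 neighbors, so the degree of 11 is 2.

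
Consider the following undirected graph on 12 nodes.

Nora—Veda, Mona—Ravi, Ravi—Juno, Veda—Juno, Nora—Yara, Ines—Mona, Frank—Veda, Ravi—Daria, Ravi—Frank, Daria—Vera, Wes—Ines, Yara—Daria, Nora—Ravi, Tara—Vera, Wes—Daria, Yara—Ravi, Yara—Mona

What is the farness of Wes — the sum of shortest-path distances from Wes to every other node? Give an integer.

26

Distances from Wes: Daria:1, Frank:3, Ines:1, Juno:3, Mona:2, Nora:3, Ravi:2, Tara:3, Veda:4, Vera:2, Yara:2.
Sum = 1 + 3 + 1 + 3 + 2 + 3 + 2 + 3 + 4 + 2 + 2 = 26.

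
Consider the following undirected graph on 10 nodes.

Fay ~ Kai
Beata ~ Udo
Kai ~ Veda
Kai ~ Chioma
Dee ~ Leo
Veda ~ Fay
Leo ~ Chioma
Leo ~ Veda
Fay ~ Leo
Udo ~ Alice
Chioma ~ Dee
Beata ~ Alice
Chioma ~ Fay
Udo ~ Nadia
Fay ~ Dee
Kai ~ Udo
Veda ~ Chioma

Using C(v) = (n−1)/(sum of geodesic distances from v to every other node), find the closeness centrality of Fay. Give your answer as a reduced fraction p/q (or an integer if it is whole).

9/16

Distances from Fay: Alice:3, Beata:3, Chioma:1, Dee:1, Kai:1, Leo:1, Nadia:3, Udo:2, Veda:1. Sum = 16.
n = 10, so closeness = 9/16.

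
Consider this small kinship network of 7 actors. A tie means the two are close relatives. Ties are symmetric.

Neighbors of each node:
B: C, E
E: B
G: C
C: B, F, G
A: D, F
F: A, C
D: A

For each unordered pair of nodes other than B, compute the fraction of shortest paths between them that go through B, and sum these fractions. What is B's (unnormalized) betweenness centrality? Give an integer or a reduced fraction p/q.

Pairs whose geodesics pass through B — D–E: 1; G–E: 1; A–E: 1; C–E: 1; F–E: 1.
All other pairs contribute 0.
Summing the contributions gives betweenness(B) = 5.

5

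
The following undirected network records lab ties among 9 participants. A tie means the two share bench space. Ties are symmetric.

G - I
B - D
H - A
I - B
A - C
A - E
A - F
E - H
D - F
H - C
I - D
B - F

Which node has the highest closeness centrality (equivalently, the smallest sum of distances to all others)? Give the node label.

F

Farness (sum of distances to all others) for each node — A:15, B:16, C:21, D:16, E:21, F:14, G:27, H:20, I:20.
The smallest farness is 14, for F, so F has the highest closeness.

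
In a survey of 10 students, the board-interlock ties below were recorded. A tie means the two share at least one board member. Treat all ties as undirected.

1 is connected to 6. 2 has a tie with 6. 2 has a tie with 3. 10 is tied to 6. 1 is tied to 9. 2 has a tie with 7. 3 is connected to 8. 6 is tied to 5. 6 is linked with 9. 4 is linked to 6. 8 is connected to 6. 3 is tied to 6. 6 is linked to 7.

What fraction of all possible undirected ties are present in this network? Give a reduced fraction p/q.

There are 13 edges and 10 nodes, so the maximum possible is C(10,2) = 45.
Density = 13/45.

13/45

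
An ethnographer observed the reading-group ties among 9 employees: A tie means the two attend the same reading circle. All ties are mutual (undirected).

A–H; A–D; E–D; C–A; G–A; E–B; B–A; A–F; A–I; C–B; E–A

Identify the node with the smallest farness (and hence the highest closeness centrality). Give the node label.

A

Farness (sum of distances to all others) for each node — A:8, B:13, C:14, D:14, E:13, F:15, G:15, H:15, I:15.
The smallest farness is 8, for A, so A has the highest closeness.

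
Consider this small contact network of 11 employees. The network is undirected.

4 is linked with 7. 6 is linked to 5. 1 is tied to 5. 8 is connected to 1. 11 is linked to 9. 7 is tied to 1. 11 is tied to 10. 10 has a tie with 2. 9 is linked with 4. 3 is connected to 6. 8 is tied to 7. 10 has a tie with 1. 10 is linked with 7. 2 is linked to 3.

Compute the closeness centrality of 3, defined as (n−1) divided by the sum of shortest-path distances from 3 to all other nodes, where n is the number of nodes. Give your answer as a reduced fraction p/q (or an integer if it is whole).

10/27

Distances from 3: 1:3, 2:1, 4:4, 5:2, 6:1, 7:3, 8:4, 9:4, 10:2, 11:3. Sum = 27.
n = 11, so closeness = 10/27.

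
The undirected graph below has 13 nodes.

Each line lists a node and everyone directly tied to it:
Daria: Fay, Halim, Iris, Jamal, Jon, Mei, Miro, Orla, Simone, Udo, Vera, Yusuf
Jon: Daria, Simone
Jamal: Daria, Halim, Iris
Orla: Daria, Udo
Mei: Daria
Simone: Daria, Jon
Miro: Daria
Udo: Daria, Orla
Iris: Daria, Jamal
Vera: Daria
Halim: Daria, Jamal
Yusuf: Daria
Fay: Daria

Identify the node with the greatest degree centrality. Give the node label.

Daria

Degrees — Daria:12, Fay:1, Halim:2, Iris:2, Jamal:3, Jon:2, Mei:1, Miro:1, Orla:2, Simone:2, Udo:2, Vera:1, Yusuf:1.
The maximum is 12, attained only by Daria.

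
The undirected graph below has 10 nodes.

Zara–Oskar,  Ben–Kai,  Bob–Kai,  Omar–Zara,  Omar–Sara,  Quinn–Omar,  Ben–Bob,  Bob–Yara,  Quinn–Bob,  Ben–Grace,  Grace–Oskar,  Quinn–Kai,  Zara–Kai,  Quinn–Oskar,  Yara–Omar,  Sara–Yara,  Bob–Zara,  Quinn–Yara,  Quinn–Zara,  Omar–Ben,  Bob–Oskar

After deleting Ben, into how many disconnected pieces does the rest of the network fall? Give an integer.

Ben's neighbors (Bob, Grace, Kai, and Omar) remain reachable from one another through other ties, so the rest of the network stays in one piece.

1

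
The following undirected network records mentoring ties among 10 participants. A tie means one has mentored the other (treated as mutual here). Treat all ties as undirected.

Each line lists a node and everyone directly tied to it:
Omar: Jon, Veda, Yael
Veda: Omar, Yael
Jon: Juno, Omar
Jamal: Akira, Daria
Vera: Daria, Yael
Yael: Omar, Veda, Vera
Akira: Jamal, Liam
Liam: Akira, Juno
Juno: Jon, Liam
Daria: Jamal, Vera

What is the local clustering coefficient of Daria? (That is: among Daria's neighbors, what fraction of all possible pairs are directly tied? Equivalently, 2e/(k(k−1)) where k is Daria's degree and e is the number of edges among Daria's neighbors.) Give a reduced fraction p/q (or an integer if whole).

Daria's neighbors: Jamal and Vera (k = 2).
Possible neighbor pairs: C(2,2) = 1. Edges among them: none → e = 0.
Clustering(Daria) = 0/1.

0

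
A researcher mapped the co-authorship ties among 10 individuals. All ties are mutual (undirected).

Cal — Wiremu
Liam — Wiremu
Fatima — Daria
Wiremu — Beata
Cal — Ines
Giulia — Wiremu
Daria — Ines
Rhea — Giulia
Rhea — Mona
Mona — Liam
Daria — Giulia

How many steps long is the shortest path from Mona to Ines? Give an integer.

4

One shortest route is Mona – Liam – Wiremu – Cal – Ines, which uses 4 edges, and at distance 3 from Mona we only reach {Beata, Cal, Daria}, which does not include Ines. So d(Mona,Ines) = 4.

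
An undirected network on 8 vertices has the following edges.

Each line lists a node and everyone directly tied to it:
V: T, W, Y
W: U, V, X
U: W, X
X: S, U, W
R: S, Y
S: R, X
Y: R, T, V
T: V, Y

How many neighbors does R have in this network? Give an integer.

R is directly tied to S and Y. That is 2 neighbors, so the degree of R is 2.

2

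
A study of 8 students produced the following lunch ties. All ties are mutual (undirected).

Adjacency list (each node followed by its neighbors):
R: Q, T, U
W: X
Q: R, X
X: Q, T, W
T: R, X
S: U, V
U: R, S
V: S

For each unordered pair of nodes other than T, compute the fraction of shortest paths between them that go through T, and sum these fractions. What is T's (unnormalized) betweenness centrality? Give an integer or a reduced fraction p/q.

Pairs whose geodesics pass through T — S–X: 1/2; S–W: 1/2; V–X: 1/2; V–W: 1/2; X–R: 1/2; X–U: 1/2; R–W: 1/2; W–U: 1/2.
All other pairs contribute 0.
Summing the contributions gives betweenness(T) = 4.

4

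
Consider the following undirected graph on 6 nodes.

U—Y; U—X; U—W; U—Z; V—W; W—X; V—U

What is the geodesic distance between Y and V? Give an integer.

2

One shortest route is Y – U – V, which uses 2 edges, and Y and V are not directly tied, so nothing shorter exists. So d(Y,V) = 2.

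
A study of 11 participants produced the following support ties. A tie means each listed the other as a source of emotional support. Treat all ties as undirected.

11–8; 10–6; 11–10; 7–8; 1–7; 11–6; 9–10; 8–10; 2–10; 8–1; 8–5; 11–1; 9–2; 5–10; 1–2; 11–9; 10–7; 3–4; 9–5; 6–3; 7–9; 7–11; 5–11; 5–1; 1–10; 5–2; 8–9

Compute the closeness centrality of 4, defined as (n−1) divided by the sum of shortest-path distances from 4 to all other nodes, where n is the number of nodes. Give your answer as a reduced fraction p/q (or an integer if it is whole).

10/33

Distances from 4: 1:4, 2:4, 3:1, 5:4, 6:2, 7:4, 8:4, 9:4, 10:3, 11:3. Sum = 33.
n = 11, so closeness = 10/33.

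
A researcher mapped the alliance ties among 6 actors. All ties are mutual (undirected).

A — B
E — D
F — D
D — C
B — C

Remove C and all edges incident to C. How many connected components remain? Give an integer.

2

Without C, the remaining ties split the others into: {A, B}; {D, E, F}.
That's 2 separate components.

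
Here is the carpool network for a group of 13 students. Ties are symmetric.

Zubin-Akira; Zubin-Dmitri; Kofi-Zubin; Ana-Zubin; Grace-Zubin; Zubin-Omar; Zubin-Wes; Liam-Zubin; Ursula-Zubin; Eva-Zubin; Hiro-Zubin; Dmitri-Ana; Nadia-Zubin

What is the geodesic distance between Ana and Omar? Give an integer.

One shortest route is Ana – Zubin – Omar, which uses 2 edges, and Ana and Omar are not directly tied, so nothing shorter exists. So d(Ana,Omar) = 2.

2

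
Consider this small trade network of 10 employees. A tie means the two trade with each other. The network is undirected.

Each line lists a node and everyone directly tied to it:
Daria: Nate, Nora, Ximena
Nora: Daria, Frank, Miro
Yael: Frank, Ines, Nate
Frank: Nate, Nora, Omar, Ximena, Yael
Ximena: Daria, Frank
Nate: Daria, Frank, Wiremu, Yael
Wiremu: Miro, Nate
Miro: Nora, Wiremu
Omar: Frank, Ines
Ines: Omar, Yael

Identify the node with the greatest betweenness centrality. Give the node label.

Unnormalized betweenness of each node: Daria:5/2, Frank:85/6, Ines:1/2, Miro:1, Nate:19/2, Nora:35/6, Omar:11/6, Wiremu:11/6, Ximena:2/3, Yael:31/6.
Frank has the largest value, 85/6, making it the main broker — the node through which the most shortest paths run.

Frank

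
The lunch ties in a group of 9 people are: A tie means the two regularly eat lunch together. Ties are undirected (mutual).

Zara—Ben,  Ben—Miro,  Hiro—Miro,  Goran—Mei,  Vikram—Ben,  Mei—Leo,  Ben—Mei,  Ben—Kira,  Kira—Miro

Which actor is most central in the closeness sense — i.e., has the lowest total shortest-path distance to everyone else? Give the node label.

Ben

Farness (sum of distances to all others) for each node — Ben:11, Goran:21, Hiro:22, Kira:16, Leo:21, Mei:14, Miro:15, Vikram:18, Zara:18.
The smallest farness is 11, for Ben, so Ben has the highest closeness.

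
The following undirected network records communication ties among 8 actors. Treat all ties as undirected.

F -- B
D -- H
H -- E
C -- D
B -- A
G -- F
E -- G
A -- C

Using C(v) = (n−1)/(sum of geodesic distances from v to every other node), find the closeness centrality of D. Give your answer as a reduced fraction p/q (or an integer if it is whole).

Distances from D: A:2, B:3, C:1, E:2, F:4, G:3, H:1. Sum = 16.
n = 8, so closeness = 7/16.

7/16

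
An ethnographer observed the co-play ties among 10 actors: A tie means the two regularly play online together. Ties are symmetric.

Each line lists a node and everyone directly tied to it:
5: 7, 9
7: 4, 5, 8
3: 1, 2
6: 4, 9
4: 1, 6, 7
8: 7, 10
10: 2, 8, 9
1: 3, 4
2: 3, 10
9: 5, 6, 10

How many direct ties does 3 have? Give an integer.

3 is directly tied to 1 and 2. That is 2 neighbors, so the degree of 3 is 2.

2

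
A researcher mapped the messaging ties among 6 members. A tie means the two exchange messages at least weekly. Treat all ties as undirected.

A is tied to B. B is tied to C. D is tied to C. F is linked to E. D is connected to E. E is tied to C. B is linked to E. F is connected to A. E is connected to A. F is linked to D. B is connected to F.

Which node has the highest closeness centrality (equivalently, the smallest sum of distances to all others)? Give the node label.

E

Farness (sum of distances to all others) for each node — A:7, B:6, C:7, D:7, E:5, F:6.
The smallest farness is 5, for E, so E has the highest closeness.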